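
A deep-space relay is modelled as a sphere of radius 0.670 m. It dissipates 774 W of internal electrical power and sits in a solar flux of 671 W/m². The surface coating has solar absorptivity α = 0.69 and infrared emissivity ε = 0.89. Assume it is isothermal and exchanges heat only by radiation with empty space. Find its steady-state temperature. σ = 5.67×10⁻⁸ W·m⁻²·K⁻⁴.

At steady state, absorbed solar power + internal power = radiated power.
Absorbed: α·S·A_cross = 0.69·671·1.410 = 652.9 W (cross-section πr²).
Total input = 652.9 + 774 = 1427 W.
Radiated: εσ·A_surf·T⁴ with A_surf = 4πr² = 5.641 m².
T⁴ = 1427/(0.89·5.67×10⁻⁸·5.641) = 5.013×10⁹ K⁴.

T ≈ 266 K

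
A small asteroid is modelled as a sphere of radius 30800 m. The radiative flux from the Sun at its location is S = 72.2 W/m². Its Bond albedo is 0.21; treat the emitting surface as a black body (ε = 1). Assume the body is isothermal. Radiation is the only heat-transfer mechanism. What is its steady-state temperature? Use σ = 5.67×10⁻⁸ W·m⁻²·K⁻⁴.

At equilibrium, absorbed power = emitted power.
Absorbing cross-section = πr² = 2.980×10⁹ m²; emitting surface = 4πr² = 1.192×10¹⁰ m² (ratio 4).
(1−a)S·A_cross = εσ·A_surf·T⁴  ⇒  T⁴ = (1−a)S/(4σ).
T⁴ = 0.790·72.2/(4·5.67×10⁻⁸) = 2.515×10⁸ K⁴.
T = (2.515×10⁸)^(1/4).

T ≈ 126 K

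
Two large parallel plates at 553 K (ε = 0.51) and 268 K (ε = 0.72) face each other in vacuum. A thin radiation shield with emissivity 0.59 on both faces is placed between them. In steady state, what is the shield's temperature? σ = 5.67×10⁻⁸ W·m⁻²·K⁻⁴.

T_s ≈ 458 K

In steady state the net flux on the hot side equals that on the cold side.
σ(T₁⁴−T_s⁴)/D₁ = σ(T_s⁴−T₂⁴)/D₂, with D₁ = 1/ε₁+1/ε_s−1 = 2.656, D₂ = 1/ε_s+1/ε₂−1 = 2.084.
Solve for T_s⁴: T_s⁴ = (D₂·T₁⁴ + D₁·T₂⁴)/(D₁+D₂) = 4.401×10¹⁰ K⁴.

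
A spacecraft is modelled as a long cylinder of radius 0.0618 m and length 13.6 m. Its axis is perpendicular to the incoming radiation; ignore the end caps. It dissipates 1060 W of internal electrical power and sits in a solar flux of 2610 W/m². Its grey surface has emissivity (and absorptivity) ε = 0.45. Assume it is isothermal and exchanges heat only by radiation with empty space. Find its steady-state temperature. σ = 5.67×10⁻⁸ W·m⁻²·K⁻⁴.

At steady state, absorbed solar power + internal power = radiated power.
Absorbed: α·S·A_cross = 0.45·2610·1.681 = 1974 W (cross-section 2rL).
Total input = 1974 + 1060 = 3034 W.
Radiated: εσ·A_surf·T⁴ with A_surf = 2πrL = 5.281 m².
T⁴ = 3034/(0.45·5.67×10⁻⁸·5.281) = 2.252×10¹⁰ K⁴.

T ≈ 387 K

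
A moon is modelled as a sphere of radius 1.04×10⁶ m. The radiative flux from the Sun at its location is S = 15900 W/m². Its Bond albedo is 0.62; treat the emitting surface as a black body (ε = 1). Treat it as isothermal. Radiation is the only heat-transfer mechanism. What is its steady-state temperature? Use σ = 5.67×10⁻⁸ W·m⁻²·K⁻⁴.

T ≈ 404 K

At equilibrium, absorbed power = emitted power.
Absorbing cross-section = πr² = 3.398×10¹² m²; emitting surface = 4πr² = 1.359×10¹³ m² (ratio 4).
(1−a)S·A_cross = εσ·A_surf·T⁴  ⇒  T⁴ = (1−a)S/(4σ).
T⁴ = 0.380·15900/(4·5.67×10⁻⁸) = 2.664×10¹⁰ K⁴.
T = (2.664×10¹⁰)^(1/4).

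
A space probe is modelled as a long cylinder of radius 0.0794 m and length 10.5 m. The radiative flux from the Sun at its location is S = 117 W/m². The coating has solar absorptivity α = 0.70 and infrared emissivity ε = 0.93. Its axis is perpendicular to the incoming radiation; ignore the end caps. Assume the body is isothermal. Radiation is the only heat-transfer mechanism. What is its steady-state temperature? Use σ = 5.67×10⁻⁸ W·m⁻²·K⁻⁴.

T ≈ 149 K

At equilibrium, absorbed power = emitted power.
Absorbing cross-section = 2rL = 1.667 m²; emitting surface = 2πrL = 5.238 m² (ratio π).
αS·A_cross = εσ·A_surf·T⁴  ⇒  T⁴ = αS/(ε·πσ).
T⁴ = 0.700·117/(0.93·π·5.67×10⁻⁸) = 4.944×10⁸ K⁴.
T = (4.944×10⁸)^(1/4).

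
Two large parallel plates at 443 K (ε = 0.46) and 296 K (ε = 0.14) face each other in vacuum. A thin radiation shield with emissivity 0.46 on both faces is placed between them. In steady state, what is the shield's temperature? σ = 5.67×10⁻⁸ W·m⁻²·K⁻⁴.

T_s ≈ 415 K

In steady state the net flux on the hot side equals that on the cold side.
σ(T₁⁴−T_s⁴)/D₁ = σ(T_s⁴−T₂⁴)/D₂, with D₁ = 1/ε₁+1/ε_s−1 = 3.348, D₂ = 1/ε_s+1/ε₂−1 = 8.317.
Solve for T_s⁴: T_s⁴ = (D₂·T₁⁴ + D₁·T₂⁴)/(D₁+D₂) = 2.966×10¹⁰ K⁴.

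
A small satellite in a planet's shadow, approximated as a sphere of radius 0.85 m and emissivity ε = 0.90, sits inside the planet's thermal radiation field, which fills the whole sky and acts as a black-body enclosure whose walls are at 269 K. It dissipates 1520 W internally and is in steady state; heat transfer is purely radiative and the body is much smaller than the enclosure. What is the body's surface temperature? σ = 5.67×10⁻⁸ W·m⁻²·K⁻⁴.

T ≈ 304 K

For a small grey body in a large enclosure, net radiated power = εσA(T⁴ − T_w⁴).
Steady state: P = εσA(T⁴ − T_w⁴) with A = 4πr² = 9.079 m².
T⁴ = P/(εσA) + T_w⁴ = 1520/(0.90·5.67×10⁻⁸·9.079) + (269)⁴
    = 3.281×10⁹ + 5.236×10⁹ = 8.517×10⁹ K⁴.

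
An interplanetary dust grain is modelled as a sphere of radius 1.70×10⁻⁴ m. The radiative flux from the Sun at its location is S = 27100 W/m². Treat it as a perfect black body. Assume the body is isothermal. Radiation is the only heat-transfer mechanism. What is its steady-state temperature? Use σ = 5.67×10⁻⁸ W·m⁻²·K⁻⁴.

T ≈ 588 K

At equilibrium, absorbed power = emitted power.
Absorbing cross-section = πr² = 9.079×10⁻⁸ m²; emitting surface = 4πr² = 3.632×10⁻⁷ m² (ratio 4).
S·A_cross = εσ·A_surf·T⁴  ⇒  T⁴ = S/(4σ).
T⁴ = 1.00·27100/(4·5.67×10⁻⁸) = 1.195×10¹¹ K⁴.
T = (1.195×10¹¹)^(1/4).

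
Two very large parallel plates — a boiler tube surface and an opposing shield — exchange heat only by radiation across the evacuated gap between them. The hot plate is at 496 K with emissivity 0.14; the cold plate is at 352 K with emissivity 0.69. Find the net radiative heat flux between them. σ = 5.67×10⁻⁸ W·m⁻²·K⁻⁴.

q ≈ 337 W/m²

For two infinite grey parallel plates, q = σ(T₁⁴ − T₂⁴)/(1/ε₁ + 1/ε₂ − 1).
T₁⁴ − T₂⁴ = 6.052×10¹⁰ − 1.535×10¹⁰ = 4.517×10¹⁰ K⁴.
1/ε₁ + 1/ε₂ − 1 = 7.143 + 1.449 − 1 = 7.592.
q = 5.67×10⁻⁸ × 4.517×10¹⁰ / 7.592.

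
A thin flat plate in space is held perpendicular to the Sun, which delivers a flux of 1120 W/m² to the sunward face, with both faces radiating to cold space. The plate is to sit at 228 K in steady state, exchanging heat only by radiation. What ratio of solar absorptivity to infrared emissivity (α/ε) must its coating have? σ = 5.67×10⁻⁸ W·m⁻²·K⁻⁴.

Balance: αS·A = εσ·2A·T⁴ ⇒ α/ε = 2σT⁴/S.
α/ε = 2·5.67×10⁻⁸·(228)⁴/1120 = 2·5.67×10⁻⁸·2.702×10⁹/1120.

α/ε ≈ 0.274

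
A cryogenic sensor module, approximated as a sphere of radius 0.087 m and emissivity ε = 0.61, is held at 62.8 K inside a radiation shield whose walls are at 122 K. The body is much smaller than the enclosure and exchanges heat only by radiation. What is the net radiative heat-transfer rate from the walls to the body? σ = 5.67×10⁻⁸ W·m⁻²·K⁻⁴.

P_net ≈ 0.678 W

For a small grey body in a large enclosure: P_net = εσA(T_body⁴ − T_wall⁴).
A = 4πr² = 0.09511 m²; T_body⁴ − T_wall⁴ = 1.555×10⁷ − 2.215×10⁸ = -2.060×10⁸ K⁴.
|P_net| = 0.61·5.67×10⁻⁸·0.09511·2.060×10⁸.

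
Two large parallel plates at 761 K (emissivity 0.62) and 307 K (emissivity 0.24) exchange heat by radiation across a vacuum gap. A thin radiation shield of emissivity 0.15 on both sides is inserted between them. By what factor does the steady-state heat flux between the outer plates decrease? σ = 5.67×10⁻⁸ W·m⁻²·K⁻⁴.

Without shield: q₀ = σΔ(T⁴)/(1/ε₁+1/ε₂−1) with denominator 4.780.
With shield the two gaps are in series; the resistances add: (1/ε₁+1/ε_s−1)+(1/ε_s+1/ε₂−1) = 7.280+9.833 = 17.11.
Heat-flux ratio q₀/q = 17.11/4.780.

factor ≈ 3.58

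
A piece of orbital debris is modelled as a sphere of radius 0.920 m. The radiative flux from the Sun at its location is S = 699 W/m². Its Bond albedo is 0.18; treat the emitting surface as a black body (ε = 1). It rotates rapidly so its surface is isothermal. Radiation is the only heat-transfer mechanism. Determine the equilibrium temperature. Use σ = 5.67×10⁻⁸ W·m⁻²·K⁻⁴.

At equilibrium, absorbed power = emitted power.
Absorbing cross-section = πr² = 2.659 m²; emitting surface = 4πr² = 10.64 m² (ratio 4).
(1−a)S·A_cross = εσ·A_surf·T⁴  ⇒  T⁴ = (1−a)S/(4σ).
T⁴ = 0.820·699/(4·5.67×10⁻⁸) = 2.527×10⁹ K⁴.
T = (2.527×10⁹)^(1/4).

T ≈ 224 K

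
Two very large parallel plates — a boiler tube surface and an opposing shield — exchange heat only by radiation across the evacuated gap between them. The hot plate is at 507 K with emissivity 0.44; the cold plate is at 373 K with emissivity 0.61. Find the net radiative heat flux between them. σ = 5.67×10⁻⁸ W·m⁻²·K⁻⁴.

For two infinite grey parallel plates, q = σ(T₁⁴ − T₂⁴)/(1/ε₁ + 1/ε₂ − 1).
T₁⁴ − T₂⁴ = 6.607×10¹⁰ − 1.936×10¹⁰ = 4.672×10¹⁰ K⁴.
1/ε₁ + 1/ε₂ − 1 = 2.273 + 1.639 − 1 = 2.912.
q = 5.67×10⁻⁸ × 4.672×10¹⁰ / 2.912.

q ≈ 910 W/m²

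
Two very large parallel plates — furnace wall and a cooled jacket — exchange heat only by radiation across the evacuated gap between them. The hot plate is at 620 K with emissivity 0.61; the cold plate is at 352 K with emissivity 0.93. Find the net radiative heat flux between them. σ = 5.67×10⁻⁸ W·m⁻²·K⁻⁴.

q ≈ 4380 W/m²

For two infinite grey parallel plates, q = σ(T₁⁴ − T₂⁴)/(1/ε₁ + 1/ε₂ − 1).
T₁⁴ − T₂⁴ = 1.478×10¹¹ − 1.535×10¹⁰ = 1.324×10¹¹ K⁴.
1/ε₁ + 1/ε₂ − 1 = 1.639 + 1.075 − 1 = 1.715.
q = 5.67×10⁻⁸ × 1.324×10¹¹ / 1.715.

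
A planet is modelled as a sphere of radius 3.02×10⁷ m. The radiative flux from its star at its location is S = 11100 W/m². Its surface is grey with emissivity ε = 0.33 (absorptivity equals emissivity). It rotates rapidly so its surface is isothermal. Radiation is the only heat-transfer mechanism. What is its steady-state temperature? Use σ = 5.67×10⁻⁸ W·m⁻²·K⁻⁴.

T ≈ 470 K

At equilibrium, absorbed power = emitted power.
Absorbing cross-section = πr² = 2.865×10¹⁵ m²; emitting surface = 4πr² = 1.146×10¹⁶ m² (ratio 4).
εS·A_cross = εσ·A_surf·T⁴  ⇒  T⁴ = S/(4σ)   (ε cancels).
T⁴ = 11100/(4·5.67×10⁻⁸) = 4.894×10¹⁰ K⁴.
T = (4.894×10¹⁰)^(1/4).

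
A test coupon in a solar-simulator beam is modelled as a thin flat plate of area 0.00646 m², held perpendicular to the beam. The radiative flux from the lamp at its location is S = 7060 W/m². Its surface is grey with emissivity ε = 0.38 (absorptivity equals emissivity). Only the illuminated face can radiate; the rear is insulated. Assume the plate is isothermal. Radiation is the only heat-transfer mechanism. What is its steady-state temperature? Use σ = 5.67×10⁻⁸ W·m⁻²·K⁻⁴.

At equilibrium, absorbed power = emitted power.
Absorbing cross-section = A = 0.006460 m²; emitting surface = A = 0.006460 m² (ratio 1).
εS·A_cross = εσ·A_surf·T⁴  ⇒  T⁴ = S/(1σ)   (ε cancels).
T⁴ = 7060/(1·5.67×10⁻⁸) = 1.245×10¹¹ K⁴.
T = (1.245×10¹¹)^(1/4).

T ≈ 594 K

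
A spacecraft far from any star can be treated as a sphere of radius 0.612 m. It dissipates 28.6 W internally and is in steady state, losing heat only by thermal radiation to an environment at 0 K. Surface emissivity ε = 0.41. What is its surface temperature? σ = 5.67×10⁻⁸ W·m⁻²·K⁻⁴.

T ≈ 127 K

Steady state: internal power = radiated power, P = εσA T⁴.
Radiating area A = 4πr² = 4.707 m².
T⁴ = P/(εσA) = 28.6/(0.41·5.67×10⁻⁸·4.707) = 2.614×10⁸ K⁴.
T = (2.614×10⁸)^(1/4).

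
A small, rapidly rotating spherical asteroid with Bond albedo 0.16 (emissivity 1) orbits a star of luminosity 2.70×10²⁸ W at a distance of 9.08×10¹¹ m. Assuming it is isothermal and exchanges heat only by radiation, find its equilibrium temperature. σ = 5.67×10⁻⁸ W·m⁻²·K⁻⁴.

T ≈ 313 K

First find the stellar flux at distance d: S = L/(4πd²) = 2.70×10²⁸/(4π·(9.08×10¹¹)²) = 2606 W/m².
For an isothermal sphere, absorbed (1−a)S·πr² = emitted σ·4πr²·T⁴, so T⁴ = (1−a)S/(4σ).
T⁴ = 0.840·2606/(4·5.67×10⁻⁸) = 9.652×10⁹ K⁴.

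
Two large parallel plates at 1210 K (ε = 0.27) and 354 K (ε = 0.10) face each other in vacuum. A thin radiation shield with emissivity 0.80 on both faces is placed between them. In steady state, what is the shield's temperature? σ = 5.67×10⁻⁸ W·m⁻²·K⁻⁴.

In steady state the net flux on the hot side equals that on the cold side.
σ(T₁⁴−T_s⁴)/D₁ = σ(T_s⁴−T₂⁴)/D₂, with D₁ = 1/ε₁+1/ε_s−1 = 3.954, D₂ = 1/ε_s+1/ε₂−1 = 10.25.
Solve for T_s⁴: T_s⁴ = (D₂·T₁⁴ + D₁·T₂⁴)/(D₁+D₂) = 1.551×10¹² K⁴.

T_s ≈ 1120 K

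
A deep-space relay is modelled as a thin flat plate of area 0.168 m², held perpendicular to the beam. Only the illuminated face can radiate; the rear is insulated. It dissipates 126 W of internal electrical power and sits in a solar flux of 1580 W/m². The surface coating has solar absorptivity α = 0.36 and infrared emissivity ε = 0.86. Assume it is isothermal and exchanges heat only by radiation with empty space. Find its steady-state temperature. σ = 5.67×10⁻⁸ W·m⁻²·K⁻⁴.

At steady state, absorbed solar power + internal power = radiated power.
Absorbed: α·S·A_cross = 0.36·1580·0.1680 = 95.56 W (cross-section A).
Total input = 95.56 + 126 = 221.6 W.
Radiated: εσ·A_surf·T⁴ with A_surf = A = 0.1680 m².
T⁴ = 221.6/(0.86·5.67×10⁻⁸·0.1680) = 2.705×10¹⁰ K⁴.

T ≈ 406 K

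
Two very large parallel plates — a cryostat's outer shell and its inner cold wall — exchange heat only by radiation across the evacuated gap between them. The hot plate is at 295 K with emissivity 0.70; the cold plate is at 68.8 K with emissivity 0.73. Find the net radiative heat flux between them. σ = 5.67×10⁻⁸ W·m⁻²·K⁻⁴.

q ≈ 238 W/m²

For two infinite grey parallel plates, q = σ(T₁⁴ − T₂⁴)/(1/ε₁ + 1/ε₂ − 1).
T₁⁴ − T₂⁴ = 7.573×10⁹ − 2.241×10⁷ = 7.551×10⁹ K⁴.
1/ε₁ + 1/ε₂ − 1 = 1.429 + 1.370 − 1 = 1.798.
q = 5.67×10⁻⁸ × 7.551×10⁹ / 1.798.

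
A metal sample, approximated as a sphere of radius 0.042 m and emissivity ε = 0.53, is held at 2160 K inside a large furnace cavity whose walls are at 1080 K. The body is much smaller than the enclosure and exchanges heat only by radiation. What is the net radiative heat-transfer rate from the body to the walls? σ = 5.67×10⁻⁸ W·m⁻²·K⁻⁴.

P_net ≈ 13600 W

For a small grey body in a large enclosure: P_net = εσA(T_body⁴ − T_wall⁴).
A = 4πr² = 0.02217 m²; T_body⁴ − T_wall⁴ = 2.177×10¹³ − 1.360×10¹² = 2.041×10¹³ K⁴.
|P_net| = 0.53·5.67×10⁻⁸·0.02217·2.041×10¹³.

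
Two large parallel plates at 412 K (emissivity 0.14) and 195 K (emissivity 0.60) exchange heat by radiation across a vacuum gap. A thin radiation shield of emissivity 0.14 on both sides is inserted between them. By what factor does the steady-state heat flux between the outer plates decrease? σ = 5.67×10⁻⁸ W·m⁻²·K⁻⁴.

factor ≈ 2.70

Without shield: q₀ = σΔ(T⁴)/(1/ε₁+1/ε₂−1) with denominator 7.810.
With shield the two gaps are in series; the resistances add: (1/ε₁+1/ε_s−1)+(1/ε_s+1/ε₂−1) = 13.29+7.810 = 21.10.
Heat-flux ratio q₀/q = 21.10/7.810.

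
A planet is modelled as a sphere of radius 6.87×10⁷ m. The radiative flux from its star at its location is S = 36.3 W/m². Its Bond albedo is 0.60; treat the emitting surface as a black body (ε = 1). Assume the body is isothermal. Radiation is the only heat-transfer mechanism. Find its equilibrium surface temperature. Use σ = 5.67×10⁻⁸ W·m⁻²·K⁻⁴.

At equilibrium, absorbed power = emitted power.
Absorbing cross-section = πr² = 1.483×10¹⁶ m²; emitting surface = 4πr² = 5.931×10¹⁶ m² (ratio 4).
(1−a)S·A_cross = εσ·A_surf·T⁴  ⇒  T⁴ = (1−a)S/(4σ).
T⁴ = 0.400·36.3/(4·5.67×10⁻⁸) = 6.402×10⁷ K⁴.
T = (6.402×10⁷)^(1/4).

T ≈ 89.5 K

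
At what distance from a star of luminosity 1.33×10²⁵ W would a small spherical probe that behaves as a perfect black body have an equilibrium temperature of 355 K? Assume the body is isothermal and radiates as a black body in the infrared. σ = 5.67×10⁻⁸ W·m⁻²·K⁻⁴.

d ≈ 1.71×10¹⁰ m

For an isothermal black-emitting sphere, (1−a)S·πr² = σ·4πr²·T⁴ ⇒ S = 4σT⁴/(1−a).
S = 4·5.67×10⁻⁸·(355)⁴/1.00 = 3602 W/m².
Flux falls as S = L/(4πd²), so d = √(L/(4πS)) = √(1.33×10²⁵/(4π·3602)).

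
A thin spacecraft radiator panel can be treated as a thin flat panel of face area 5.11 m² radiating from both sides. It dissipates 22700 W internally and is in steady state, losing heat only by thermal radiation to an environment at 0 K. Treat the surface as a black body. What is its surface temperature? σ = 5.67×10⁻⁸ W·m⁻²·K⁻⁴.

T ≈ 445 K

Steady state: internal power = radiated power, P = εσA T⁴.
Radiating area A = 2·5.11 = 10.22 m².
T⁴ = P/(εσA) = 22700/(1.0·5.67×10⁻⁸·10.22) = 3.917×10¹⁰ K⁴.
T = (3.917×10¹⁰)^(1/4).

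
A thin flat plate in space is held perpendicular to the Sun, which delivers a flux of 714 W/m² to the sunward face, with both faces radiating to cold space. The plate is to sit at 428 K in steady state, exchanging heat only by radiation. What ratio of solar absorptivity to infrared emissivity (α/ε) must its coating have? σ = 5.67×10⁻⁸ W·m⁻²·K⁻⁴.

α/ε ≈ 5.33

Balance: αS·A = εσ·2A·T⁴ ⇒ α/ε = 2σT⁴/S.
α/ε = 2·5.67×10⁻⁸·(428)⁴/714 = 2·5.67×10⁻⁸·3.356×10¹⁰/714.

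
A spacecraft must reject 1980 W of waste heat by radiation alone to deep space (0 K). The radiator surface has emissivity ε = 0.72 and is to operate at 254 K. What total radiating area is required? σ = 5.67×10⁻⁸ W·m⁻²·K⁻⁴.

A ≈ 11.7 m²

P = εσA T⁴ ⇒ A = P/(εσT⁴).
T⁴ = 4.162×10⁹ K⁴.
A = 1980/(0.72 × 5.67×10⁻⁸ × 4.162×10⁹).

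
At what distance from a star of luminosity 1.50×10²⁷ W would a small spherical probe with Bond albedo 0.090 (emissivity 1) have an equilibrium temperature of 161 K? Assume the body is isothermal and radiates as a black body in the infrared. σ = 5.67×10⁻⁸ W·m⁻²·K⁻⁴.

d ≈ 8.44×10¹¹ m

For an isothermal black-emitting sphere, (1−a)S·πr² = σ·4πr²·T⁴ ⇒ S = 4σT⁴/(1−a).
S = 4·5.67×10⁻⁸·(161)⁴/0.910 = 167.5 W/m².
Flux falls as S = L/(4πd²), so d = √(L/(4πS)) = √(1.50×10²⁷/(4π·167.5)).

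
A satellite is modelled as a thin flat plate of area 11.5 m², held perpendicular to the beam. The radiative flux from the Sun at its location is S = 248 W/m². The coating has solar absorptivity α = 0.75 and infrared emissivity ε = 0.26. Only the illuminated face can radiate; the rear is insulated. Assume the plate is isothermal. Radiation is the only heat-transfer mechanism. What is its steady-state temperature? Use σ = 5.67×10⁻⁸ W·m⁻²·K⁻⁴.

At equilibrium, absorbed power = emitted power.
Absorbing cross-section = A = 11.50 m²; emitting surface = A = 11.50 m² (ratio 1).
αS·A_cross = εσ·A_surf·T⁴  ⇒  T⁴ = αS/(ε·1σ).
T⁴ = 0.750·248/(0.26·1·5.67×10⁻⁸) = 1.262×10¹⁰ K⁴.
T = (1.262×10¹⁰)^(1/4).

T ≈ 335 K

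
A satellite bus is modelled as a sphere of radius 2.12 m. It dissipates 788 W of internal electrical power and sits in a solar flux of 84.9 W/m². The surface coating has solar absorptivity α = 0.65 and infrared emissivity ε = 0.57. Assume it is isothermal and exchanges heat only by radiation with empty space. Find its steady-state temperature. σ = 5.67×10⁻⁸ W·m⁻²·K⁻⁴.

T ≈ 171 K

At steady state, absorbed solar power + internal power = radiated power.
Absorbed: α·S·A_cross = 0.65·84.9·14.12 = 779.2 W (cross-section πr²).
Total input = 779.2 + 788 = 1567 W.
Radiated: εσ·A_surf·T⁴ with A_surf = 4πr² = 56.48 m².
T⁴ = 1567/(0.57·5.67×10⁻⁸·56.48) = 8.586×10⁸ K⁴.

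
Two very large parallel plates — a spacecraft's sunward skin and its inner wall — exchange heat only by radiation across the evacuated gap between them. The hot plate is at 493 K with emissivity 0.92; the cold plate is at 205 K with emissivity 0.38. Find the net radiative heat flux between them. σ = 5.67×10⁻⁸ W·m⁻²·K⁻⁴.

q ≈ 1200 W/m²

For two infinite grey parallel plates, q = σ(T₁⁴ − T₂⁴)/(1/ε₁ + 1/ε₂ − 1).
T₁⁴ − T₂⁴ = 5.907×10¹⁰ − 1.766×10⁹ = 5.731×10¹⁰ K⁴.
1/ε₁ + 1/ε₂ − 1 = 1.087 + 2.632 − 1 = 2.719.
q = 5.67×10⁻⁸ × 5.731×10¹⁰ / 2.719.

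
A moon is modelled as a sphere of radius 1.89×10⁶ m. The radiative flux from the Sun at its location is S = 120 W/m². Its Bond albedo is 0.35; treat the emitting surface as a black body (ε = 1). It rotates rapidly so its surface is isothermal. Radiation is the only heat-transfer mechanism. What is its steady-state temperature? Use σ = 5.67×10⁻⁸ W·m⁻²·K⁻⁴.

At equilibrium, absorbed power = emitted power.
Absorbing cross-section = πr² = 1.122×10¹³ m²; emitting surface = 4πr² = 4.489×10¹³ m² (ratio 4).
(1−a)S·A_cross = εσ·A_surf·T⁴  ⇒  T⁴ = (1−a)S/(4σ).
T⁴ = 0.650·120/(4·5.67×10⁻⁸) = 3.439×10⁸ K⁴.
T = (3.439×10⁸)^(1/4).

T ≈ 136 K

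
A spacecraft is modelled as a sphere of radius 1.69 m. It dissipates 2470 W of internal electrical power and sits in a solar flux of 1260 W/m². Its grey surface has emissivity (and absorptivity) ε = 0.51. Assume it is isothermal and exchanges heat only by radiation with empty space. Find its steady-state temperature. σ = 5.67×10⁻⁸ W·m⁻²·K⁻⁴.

T ≈ 298 K

At steady state, absorbed solar power + internal power = radiated power.
Absorbed: α·S·A_cross = 0.51·1260·8.973 = 5766 W (cross-section πr²).
Total input = 5766 + 2470 = 8236 W.
Radiated: εσ·A_surf·T⁴ with A_surf = 4πr² = 35.89 m².
T⁴ = 8236/(0.51·5.67×10⁻⁸·35.89) = 7.935×10⁹ K⁴.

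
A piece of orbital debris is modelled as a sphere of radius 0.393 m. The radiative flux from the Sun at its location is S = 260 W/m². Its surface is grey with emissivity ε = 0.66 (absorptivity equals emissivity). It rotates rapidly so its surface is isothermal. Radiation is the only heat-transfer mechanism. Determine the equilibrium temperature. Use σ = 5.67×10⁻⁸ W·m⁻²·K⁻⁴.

T ≈ 184 K

At equilibrium, absorbed power = emitted power.
Absorbing cross-section = πr² = 0.4852 m²; emitting surface = 4πr² = 1.941 m² (ratio 4).
εS·A_cross = εσ·A_surf·T⁴  ⇒  T⁴ = S/(4σ)   (ε cancels).
T⁴ = 260/(4·5.67×10⁻⁸) = 1.146×10⁹ K⁴.
T = (1.146×10⁹)^(1/4).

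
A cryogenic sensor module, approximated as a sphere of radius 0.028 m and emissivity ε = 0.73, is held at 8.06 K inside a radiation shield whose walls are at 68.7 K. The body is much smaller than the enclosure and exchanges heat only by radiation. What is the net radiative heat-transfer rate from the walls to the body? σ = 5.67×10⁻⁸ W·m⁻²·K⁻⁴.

For a small grey body in a large enclosure: P_net = εσA(T_body⁴ − T_wall⁴).
A = 4πr² = 0.009852 m²; T_body⁴ − T_wall⁴ = 4220 − 2.228×10⁷ = -2.227×10⁷ K⁴.
|P_net| = 0.73·5.67×10⁻⁸·0.009852·2.227×10⁷.

P_net ≈ 0.00908 W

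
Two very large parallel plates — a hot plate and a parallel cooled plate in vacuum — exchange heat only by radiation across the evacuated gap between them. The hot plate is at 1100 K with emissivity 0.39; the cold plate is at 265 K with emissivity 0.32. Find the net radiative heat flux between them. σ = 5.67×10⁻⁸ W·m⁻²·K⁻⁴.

For two infinite grey parallel plates, q = σ(T₁⁴ − T₂⁴)/(1/ε₁ + 1/ε₂ − 1).
T₁⁴ − T₂⁴ = 1.464×10¹² − 4.932×10⁹ = 1.459×10¹² K⁴.
1/ε₁ + 1/ε₂ − 1 = 2.564 + 3.125 − 1 = 4.689.
q = 5.67×10⁻⁸ × 1.459×10¹² / 4.689.

q ≈ 17600 W/m²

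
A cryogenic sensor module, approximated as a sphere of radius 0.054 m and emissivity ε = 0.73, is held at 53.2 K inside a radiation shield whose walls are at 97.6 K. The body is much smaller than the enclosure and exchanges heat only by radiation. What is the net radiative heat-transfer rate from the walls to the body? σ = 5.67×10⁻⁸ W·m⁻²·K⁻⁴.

P_net ≈ 0.125 W

For a small grey body in a large enclosure: P_net = εσA(T_body⁴ − T_wall⁴).
A = 4πr² = 0.03664 m²; T_body⁴ − T_wall⁴ = 8.010×10⁶ − 9.074×10⁷ = -8.273×10⁷ K⁴.
|P_net| = 0.73·5.67×10⁻⁸·0.03664·8.273×10⁷.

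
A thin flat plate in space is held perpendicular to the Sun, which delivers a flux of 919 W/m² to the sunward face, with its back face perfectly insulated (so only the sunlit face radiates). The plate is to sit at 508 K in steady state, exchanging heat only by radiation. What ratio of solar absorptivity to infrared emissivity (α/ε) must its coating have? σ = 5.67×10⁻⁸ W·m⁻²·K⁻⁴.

Balance: αS·A = εσ·1A·T⁴ ⇒ α/ε = σT⁴/S.
α/ε = 5.67×10⁻⁸·(508)⁴/919 = 5.67×10⁻⁸·6.660×10¹⁰/919.

α/ε ≈ 4.11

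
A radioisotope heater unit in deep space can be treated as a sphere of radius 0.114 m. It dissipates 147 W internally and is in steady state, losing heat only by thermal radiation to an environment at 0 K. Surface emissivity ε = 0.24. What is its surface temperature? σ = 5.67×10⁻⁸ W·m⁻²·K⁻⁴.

Steady state: internal power = radiated power, P = εσA T⁴.
Radiating area A = 4πr² = 0.1633 m².
T⁴ = P/(εσA) = 147/(0.24·5.67×10⁻⁸·0.1633) = 6.615×10¹⁰ K⁴.
T = (6.615×10¹⁰)^(1/4).

T ≈ 507 K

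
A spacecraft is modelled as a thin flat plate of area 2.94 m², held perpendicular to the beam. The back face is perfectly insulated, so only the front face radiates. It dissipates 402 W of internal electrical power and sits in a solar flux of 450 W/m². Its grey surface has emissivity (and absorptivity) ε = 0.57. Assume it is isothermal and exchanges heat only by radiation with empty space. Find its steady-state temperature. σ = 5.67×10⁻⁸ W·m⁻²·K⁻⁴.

T ≈ 332 K

At steady state, absorbed solar power + internal power = radiated power.
Absorbed: α·S·A_cross = 0.57·450·2.940 = 754.1 W (cross-section A).
Total input = 754.1 + 402 = 1156 W.
Radiated: εσ·A_surf·T⁴ with A_surf = A = 2.940 m².
T⁴ = 1156/(0.57·5.67×10⁻⁸·2.940) = 1.217×10¹⁰ K⁴.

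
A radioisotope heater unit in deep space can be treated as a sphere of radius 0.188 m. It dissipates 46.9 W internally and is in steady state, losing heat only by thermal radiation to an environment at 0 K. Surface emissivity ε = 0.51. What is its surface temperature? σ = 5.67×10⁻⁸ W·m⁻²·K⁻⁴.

T ≈ 246 K

Steady state: internal power = radiated power, P = εσA T⁴.
Radiating area A = 4πr² = 0.4441 m².
T⁴ = P/(εσA) = 46.9/(0.51·5.67×10⁻⁸·0.4441) = 3.652×10⁹ K⁴.
T = (3.652×10⁹)^(1/4).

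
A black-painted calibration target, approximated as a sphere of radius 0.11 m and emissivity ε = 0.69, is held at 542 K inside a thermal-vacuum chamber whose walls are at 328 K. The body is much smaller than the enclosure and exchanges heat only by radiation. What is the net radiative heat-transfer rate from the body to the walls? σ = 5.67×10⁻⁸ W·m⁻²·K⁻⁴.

P_net ≈ 445 W

For a small grey body in a large enclosure: P_net = εσA(T_body⁴ − T_wall⁴).
A = 4πr² = 0.1521 m²; T_body⁴ − T_wall⁴ = 8.630×10¹⁰ − 1.157×10¹⁰ = 7.472×10¹⁰ K⁴.
|P_net| = 0.69·5.67×10⁻⁸·0.1521·7.472×10¹⁰.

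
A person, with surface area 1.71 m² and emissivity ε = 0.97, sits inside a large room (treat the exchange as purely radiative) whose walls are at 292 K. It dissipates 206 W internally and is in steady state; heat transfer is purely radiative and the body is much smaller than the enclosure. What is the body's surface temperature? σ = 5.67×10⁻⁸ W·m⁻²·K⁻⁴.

T ≈ 312 K

For a small grey body in a large enclosure, net radiated power = εσA(T⁴ − T_w⁴).
Steady state: P = εσA(T⁴ − T_w⁴) with A = 1.71 m².
T⁴ = P/(εσA) + T_w⁴ = 206/(0.97·5.67×10⁻⁸·1.710) + (292)⁴
    = 2.190×10⁹ + 7.270×10⁹ = 9.460×10⁹ K⁴.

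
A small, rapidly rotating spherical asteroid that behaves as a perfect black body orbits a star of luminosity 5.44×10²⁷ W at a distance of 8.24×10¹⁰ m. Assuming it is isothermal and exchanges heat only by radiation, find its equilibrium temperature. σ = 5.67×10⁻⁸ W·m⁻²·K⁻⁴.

First find the stellar flux at distance d: S = L/(4πd²) = 5.44×10²⁷/(4π·(8.24×10¹⁰)²) = 63760 W/m².
For an isothermal sphere, absorbed (1−a)S·πr² = emitted σ·4πr²·T⁴, so T⁴ = (1−a)S/(4σ).
T⁴ = 1.00·63760/(4·5.67×10⁻⁸) = 2.811×10¹¹ K⁴.

T ≈ 728 K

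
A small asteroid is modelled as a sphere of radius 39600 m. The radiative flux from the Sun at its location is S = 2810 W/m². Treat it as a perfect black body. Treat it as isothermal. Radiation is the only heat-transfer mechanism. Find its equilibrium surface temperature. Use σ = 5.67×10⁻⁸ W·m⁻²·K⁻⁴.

T ≈ 334 K

At equilibrium, absorbed power = emitted power.
Absorbing cross-section = πr² = 4.927×10⁹ m²; emitting surface = 4πr² = 1.971×10¹⁰ m² (ratio 4).
S·A_cross = εσ·A_surf·T⁴  ⇒  T⁴ = S/(4σ).
T⁴ = 1.00·2810/(4·5.67×10⁻⁸) = 1.239×10¹⁰ K⁴.
T = (1.239×10¹⁰)^(1/4).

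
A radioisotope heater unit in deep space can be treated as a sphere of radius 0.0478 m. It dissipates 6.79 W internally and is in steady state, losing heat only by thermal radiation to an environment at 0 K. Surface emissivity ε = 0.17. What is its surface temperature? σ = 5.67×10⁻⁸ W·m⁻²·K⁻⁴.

Steady state: internal power = radiated power, P = εσA T⁴.
Radiating area A = 4πr² = 0.02871 m².
T⁴ = P/(εσA) = 6.79/(0.17·5.67×10⁻⁸·0.02871) = 2.453×10¹⁰ K⁴.
T = (2.453×10¹⁰)^(1/4).

T ≈ 396 K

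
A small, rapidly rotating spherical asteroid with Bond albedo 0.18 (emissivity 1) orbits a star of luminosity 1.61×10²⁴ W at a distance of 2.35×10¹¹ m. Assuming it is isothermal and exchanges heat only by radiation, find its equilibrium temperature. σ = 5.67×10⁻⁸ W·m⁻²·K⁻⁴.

T ≈ 53.8 K

First find the stellar flux at distance d: S = L/(4πd²) = 1.61×10²⁴/(4π·(2.35×10¹¹)²) = 2.320 W/m².
For an isothermal sphere, absorbed (1−a)S·πr² = emitted σ·4πr²·T⁴, so T⁴ = (1−a)S/(4σ).
T⁴ = 0.820·2.320/(4·5.67×10⁻⁸) = 8.388×10⁶ K⁴.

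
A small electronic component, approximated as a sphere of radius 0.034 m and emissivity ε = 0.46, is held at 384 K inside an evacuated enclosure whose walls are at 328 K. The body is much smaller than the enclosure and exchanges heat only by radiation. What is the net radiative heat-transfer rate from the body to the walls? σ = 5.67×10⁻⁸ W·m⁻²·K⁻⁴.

For a small grey body in a large enclosure: P_net = εσA(T_body⁴ − T_wall⁴).
A = 4πr² = 0.01453 m²; T_body⁴ − T_wall⁴ = 2.174×10¹⁰ − 1.157×10¹⁰ = 1.017×10¹⁰ K⁴.
|P_net| = 0.46·5.67×10⁻⁸·0.01453·1.017×10¹⁰.

P_net ≈ 3.85 W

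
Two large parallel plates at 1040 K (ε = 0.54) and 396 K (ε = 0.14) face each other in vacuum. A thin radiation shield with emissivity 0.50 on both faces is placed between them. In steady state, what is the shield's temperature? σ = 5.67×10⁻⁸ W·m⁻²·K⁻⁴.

In steady state the net flux on the hot side equals that on the cold side.
σ(T₁⁴−T_s⁴)/D₁ = σ(T_s⁴−T₂⁴)/D₂, with D₁ = 1/ε₁+1/ε_s−1 = 2.852, D₂ = 1/ε_s+1/ε₂−1 = 8.143.
Solve for T_s⁴: T_s⁴ = (D₂·T₁⁴ + D₁·T₂⁴)/(D₁+D₂) = 8.728×10¹¹ K⁴.

T_s ≈ 967 K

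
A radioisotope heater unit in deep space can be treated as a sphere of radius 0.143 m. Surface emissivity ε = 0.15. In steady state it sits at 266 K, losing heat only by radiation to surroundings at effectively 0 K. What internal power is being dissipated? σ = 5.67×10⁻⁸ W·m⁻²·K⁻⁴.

Steady state: P = εσA T⁴.
A = 4πr² = 0.2570 m²; T⁴ = (266)⁴ = 5.006×10⁹ K⁴.
P = 0.15 × 5.67×10⁻⁸ × 0.2570 × 5.006×10⁹.

P ≈ 10.9 W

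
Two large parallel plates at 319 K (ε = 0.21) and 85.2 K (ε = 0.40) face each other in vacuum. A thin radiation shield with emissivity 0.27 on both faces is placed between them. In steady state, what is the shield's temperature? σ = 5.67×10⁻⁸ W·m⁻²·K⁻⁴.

In steady state the net flux on the hot side equals that on the cold side.
σ(T₁⁴−T_s⁴)/D₁ = σ(T_s⁴−T₂⁴)/D₂, with D₁ = 1/ε₁+1/ε_s−1 = 7.466, D₂ = 1/ε_s+1/ε₂−1 = 5.204.
Solve for T_s⁴: T_s⁴ = (D₂·T₁⁴ + D₁·T₂⁴)/(D₁+D₂) = 4.284×10⁹ K⁴.

T_s ≈ 256 K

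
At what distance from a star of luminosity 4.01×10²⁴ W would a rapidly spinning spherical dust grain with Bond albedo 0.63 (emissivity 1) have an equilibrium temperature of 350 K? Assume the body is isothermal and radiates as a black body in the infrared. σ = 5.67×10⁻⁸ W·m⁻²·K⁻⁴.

d ≈ 5.89×10⁹ m

For an isothermal black-emitting sphere, (1−a)S·πr² = σ·4πr²·T⁴ ⇒ S = 4σT⁴/(1−a).
S = 4·5.67×10⁻⁸·(350)⁴/0.370 = 9198 W/m².
Flux falls as S = L/(4πd²), so d = √(L/(4πS)) = √(4.01×10²⁴/(4π·9198)).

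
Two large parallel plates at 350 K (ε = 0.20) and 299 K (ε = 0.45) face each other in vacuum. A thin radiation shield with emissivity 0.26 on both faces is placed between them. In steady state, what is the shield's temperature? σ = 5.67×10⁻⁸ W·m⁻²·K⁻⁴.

In steady state the net flux on the hot side equals that on the cold side.
σ(T₁⁴−T_s⁴)/D₁ = σ(T_s⁴−T₂⁴)/D₂, with D₁ = 1/ε₁+1/ε_s−1 = 7.846, D₂ = 1/ε_s+1/ε₂−1 = 5.068.
Solve for T_s⁴: T_s⁴ = (D₂·T₁⁴ + D₁·T₂⁴)/(D₁+D₂) = 1.075×10¹⁰ K⁴.

T_s ≈ 322 K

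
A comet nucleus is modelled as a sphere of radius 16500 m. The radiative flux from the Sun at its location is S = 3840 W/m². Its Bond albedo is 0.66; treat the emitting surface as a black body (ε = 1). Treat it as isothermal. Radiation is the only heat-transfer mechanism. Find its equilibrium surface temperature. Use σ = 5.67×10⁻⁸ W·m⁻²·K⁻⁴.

T ≈ 275 K

At equilibrium, absorbed power = emitted power.
Absorbing cross-section = πr² = 8.553×10⁸ m²; emitting surface = 4πr² = 3.421×10⁹ m² (ratio 4).
(1−a)S·A_cross = εσ·A_surf·T⁴  ⇒  T⁴ = (1−a)S/(4σ).
T⁴ = 0.340·3840/(4·5.67×10⁻⁸) = 5.757×10⁹ K⁴.
T = (5.757×10⁹)^(1/4).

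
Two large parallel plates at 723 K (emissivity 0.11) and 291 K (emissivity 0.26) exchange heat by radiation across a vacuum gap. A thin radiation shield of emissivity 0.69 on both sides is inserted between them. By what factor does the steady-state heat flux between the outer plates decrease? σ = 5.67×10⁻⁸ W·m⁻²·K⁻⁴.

factor ≈ 1.16

Without shield: q₀ = σΔ(T⁴)/(1/ε₁+1/ε₂−1) with denominator 11.94.
With shield the two gaps are in series; the resistances add: (1/ε₁+1/ε_s−1)+(1/ε_s+1/ε₂−1) = 9.540+4.295 = 13.84.
Heat-flux ratio q₀/q = 13.84/11.94.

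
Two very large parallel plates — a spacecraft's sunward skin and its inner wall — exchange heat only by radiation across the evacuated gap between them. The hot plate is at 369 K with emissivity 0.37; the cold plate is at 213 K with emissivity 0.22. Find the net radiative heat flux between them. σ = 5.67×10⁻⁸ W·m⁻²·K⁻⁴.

For two infinite grey parallel plates, q = σ(T₁⁴ − T₂⁴)/(1/ε₁ + 1/ε₂ − 1).
T₁⁴ − T₂⁴ = 1.854×10¹⁰ − 2.058×10⁹ = 1.648×10¹⁰ K⁴.
1/ε₁ + 1/ε₂ − 1 = 2.703 + 4.545 − 1 = 6.248.
q = 5.67×10⁻⁸ × 1.648×10¹⁰ / 6.248.

q ≈ 150 W/m²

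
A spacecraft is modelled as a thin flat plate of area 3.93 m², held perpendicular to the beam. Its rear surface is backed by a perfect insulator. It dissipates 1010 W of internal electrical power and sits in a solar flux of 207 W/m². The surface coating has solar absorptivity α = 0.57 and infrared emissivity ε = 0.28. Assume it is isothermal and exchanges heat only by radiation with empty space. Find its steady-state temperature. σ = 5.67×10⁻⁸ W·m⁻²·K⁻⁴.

T ≈ 392 K

At steady state, absorbed solar power + internal power = radiated power.
Absorbed: α·S·A_cross = 0.57·207·3.930 = 463.7 W (cross-section A).
Total input = 463.7 + 1010 = 1474 W.
Radiated: εσ·A_surf·T⁴ with A_surf = A = 3.930 m².
T⁴ = 1474/(0.28·5.67×10⁻⁸·3.930) = 2.362×10¹⁰ K⁴.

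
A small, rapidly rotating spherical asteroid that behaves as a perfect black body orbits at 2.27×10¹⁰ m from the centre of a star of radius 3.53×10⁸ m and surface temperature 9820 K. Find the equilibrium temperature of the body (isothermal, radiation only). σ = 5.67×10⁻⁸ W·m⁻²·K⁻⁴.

The star's surface emits σT_*⁴; at distance d the flux is S = σT_*⁴(R_*/d)².
S = 5.67×10⁻⁸·(9820)⁴·(3.53×10⁸/2.27×10¹⁰)² = 1.275×10⁵ W/m².
For an isothermal sphere T⁴ = (1−a)S/(4σ) = 5.622×10¹¹ K⁴.

T ≈ 866 K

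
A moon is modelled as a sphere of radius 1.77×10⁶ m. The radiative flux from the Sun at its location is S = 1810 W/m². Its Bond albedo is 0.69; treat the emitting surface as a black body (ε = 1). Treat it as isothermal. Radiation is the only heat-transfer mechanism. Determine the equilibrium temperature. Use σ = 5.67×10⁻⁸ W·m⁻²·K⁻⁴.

At equilibrium, absorbed power = emitted power.
Absorbing cross-section = πr² = 9.842×10¹² m²; emitting surface = 4πr² = 3.937×10¹³ m² (ratio 4).
(1−a)S·A_cross = εσ·A_surf·T⁴  ⇒  T⁴ = (1−a)S/(4σ).
T⁴ = 0.310·1810/(4·5.67×10⁻⁸) = 2.474×10⁹ K⁴.
T = (2.474×10⁹)^(1/4).

T ≈ 223 K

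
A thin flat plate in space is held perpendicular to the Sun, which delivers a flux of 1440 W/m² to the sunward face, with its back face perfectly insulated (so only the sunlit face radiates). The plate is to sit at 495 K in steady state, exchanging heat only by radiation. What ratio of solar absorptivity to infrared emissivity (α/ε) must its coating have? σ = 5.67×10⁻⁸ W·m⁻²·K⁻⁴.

Balance: αS·A = εσ·1A·T⁴ ⇒ α/ε = σT⁴/S.
α/ε = 5.67×10⁻⁸·(495)⁴/1440 = 5.67×10⁻⁸·6.004×10¹⁰/1440.

α/ε ≈ 2.36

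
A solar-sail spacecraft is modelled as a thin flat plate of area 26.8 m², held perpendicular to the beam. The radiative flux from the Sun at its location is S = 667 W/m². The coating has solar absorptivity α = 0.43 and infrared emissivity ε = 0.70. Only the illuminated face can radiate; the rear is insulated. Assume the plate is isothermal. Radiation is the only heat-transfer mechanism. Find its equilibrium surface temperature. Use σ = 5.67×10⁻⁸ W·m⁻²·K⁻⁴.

T ≈ 292 K

At equilibrium, absorbed power = emitted power.
Absorbing cross-section = A = 26.80 m²; emitting surface = A = 26.80 m² (ratio 1).
αS·A_cross = εσ·A_surf·T⁴  ⇒  T⁴ = αS/(ε·1σ).
T⁴ = 0.430·667/(0.70·1·5.67×10⁻⁸) = 7.226×10⁹ K⁴.
T = (7.226×10⁹)^(1/4).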